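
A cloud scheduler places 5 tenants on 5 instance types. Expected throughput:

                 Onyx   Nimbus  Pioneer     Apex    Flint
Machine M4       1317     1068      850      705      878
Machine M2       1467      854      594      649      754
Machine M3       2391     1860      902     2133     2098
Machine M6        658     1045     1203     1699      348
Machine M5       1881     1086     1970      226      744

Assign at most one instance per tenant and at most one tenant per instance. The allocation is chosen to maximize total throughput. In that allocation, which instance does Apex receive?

Optimal: Onyx→Machine M2 (1467 ops/s), Nimbus→Machine M4 (1068 ops/s), Pioneer→Machine M5 (1970 ops/s), Apex→Machine M6 (1699 ops/s), Flint→Machine M3 (2098 ops/s) — total 1467+1068+1970+1699+2098 = 8302 ops/s.
Max-entry greedy (repeatedly take the single best remaining cell) gives 7882 ops/s, worse by 420.
Next-best assignment: Onyx→Machine M4, Nimbus→Machine M2, Pioneer→Machine M5, Apex→Machine M6, Flint→Machine M3 = 7938 ops/s.
Apex's own top instance is Machine M3 (2133 ops/s), but forcing Apex→Machine M3 and reassigning the rest optimally gives only 7493 ops/s — worse by 809.

Apex receives Machine M6.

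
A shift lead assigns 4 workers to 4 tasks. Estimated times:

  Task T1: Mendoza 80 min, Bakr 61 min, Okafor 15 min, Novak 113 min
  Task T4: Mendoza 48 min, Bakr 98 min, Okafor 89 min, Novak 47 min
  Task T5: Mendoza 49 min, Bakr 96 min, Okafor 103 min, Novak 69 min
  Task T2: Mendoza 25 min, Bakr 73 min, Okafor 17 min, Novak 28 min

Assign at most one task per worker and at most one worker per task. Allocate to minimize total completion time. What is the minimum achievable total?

Optimal: Mendoza→Task T5 (49 min), Bakr→Task T1 (61 min), Okafor→Task T2 (17 min), Novak→Task T4 (47 min) — total 49+61+17+47 = 174 min.
Row-greedy (each worker in turn takes its cheapest remaining task) gives 244 min, worse by 70.
Next-best assignment: Mendoza→Task T2, Bakr→Task T5, Okafor→Task T1, Novak→Task T4 = 183 min.
Swapping Okafor↔Novak (Okafor→Task T4 89 min, Novak→Task T2 28 min) adds 53.
Checked against all permutations: 174 min is optimal.

Min total: 174 min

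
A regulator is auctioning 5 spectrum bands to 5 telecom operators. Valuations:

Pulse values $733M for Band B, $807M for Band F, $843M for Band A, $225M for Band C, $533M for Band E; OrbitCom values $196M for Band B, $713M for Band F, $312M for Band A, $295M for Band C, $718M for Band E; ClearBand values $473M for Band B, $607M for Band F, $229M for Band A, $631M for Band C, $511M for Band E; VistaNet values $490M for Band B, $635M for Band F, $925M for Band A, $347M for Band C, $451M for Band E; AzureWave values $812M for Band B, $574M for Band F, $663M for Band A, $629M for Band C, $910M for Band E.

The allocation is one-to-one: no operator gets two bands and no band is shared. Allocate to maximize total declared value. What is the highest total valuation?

Optimal: Pulse→Band B ($733M), OrbitCom→Band F ($713M), ClearBand→Band C ($631M), VistaNet→Band A ($925M), AzureWave→Band E ($910M) — total 733+713+631+925+910 = $3912M.
Row-greedy (each operator in turn takes its best remaining band) gives $3639M, worse by 273.
Swapping OrbitCom↔ClearBand (OrbitCom→Band C $295M, ClearBand→Band F $607M) loses 442.
No other one-to-one assignment exceeds $3912M.

Max total: $3912M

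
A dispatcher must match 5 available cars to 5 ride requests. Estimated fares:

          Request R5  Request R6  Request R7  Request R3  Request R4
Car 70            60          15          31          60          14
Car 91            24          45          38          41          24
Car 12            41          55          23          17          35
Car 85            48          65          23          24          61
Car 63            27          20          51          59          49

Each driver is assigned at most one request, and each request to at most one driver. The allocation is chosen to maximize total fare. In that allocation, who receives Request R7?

Optimal: Car 70→Request R5 ($60), Car 91→Request R7 ($38), Car 12→Request R6 ($55), Car 85→Request R4 ($61), Car 63→Request R3 ($59) — total 60+38+55+61+59 = $273.
Car 91's own top request is Request R6 ($45), but forcing Car 91→Request R6 and reassigning the rest optimally gives only $258 — worse by 15.

Car 91 receives Request R7.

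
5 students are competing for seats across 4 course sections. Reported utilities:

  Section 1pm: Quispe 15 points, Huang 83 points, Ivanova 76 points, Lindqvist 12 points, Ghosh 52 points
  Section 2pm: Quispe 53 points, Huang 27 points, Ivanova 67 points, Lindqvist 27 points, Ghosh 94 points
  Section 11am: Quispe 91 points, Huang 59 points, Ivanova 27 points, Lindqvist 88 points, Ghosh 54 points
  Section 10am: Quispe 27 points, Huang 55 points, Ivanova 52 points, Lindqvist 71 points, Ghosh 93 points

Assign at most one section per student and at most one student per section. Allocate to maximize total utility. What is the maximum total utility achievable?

Maximum total: 339 points

Optimal: Huang→Section 1pm (83 points), Ghosh→Section 2pm (94 points), Quispe→Section 11am (91 points), Lindqvist→Section 10am (71 points) — total 83+94+91+71 = 339 points.
Row-greedy (each student in turn takes its best remaining section) gives 312 points, worse by 27.
Next-best assignment: Huang→Section 1pm, Ivanova→Section 2pm, Quispe→Section 11am, Ghosh→Section 10am = 334 points.
Swapping Lindqvist↔Ghosh (Lindqvist→Section 2pm 27 points, Ghosh→Section 10am 93 points) loses 45.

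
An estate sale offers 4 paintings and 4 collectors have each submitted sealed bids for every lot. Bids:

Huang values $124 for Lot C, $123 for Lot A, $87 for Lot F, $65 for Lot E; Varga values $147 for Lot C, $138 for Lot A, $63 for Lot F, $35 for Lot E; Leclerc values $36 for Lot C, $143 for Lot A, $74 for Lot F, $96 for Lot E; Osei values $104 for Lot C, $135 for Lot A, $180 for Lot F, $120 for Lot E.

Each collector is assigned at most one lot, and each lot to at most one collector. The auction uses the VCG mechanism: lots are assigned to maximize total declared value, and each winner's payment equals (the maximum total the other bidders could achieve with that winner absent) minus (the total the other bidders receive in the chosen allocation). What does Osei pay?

Osei pays $11.

Efficient allocation: Huang→Lot A ($123), Varga→Lot C ($147), Leclerc→Lot E ($96), Osei→Lot F ($180); total welfare W = $546.
Osei receives Lot F at value $180, so the others get W − 180 = $366.
Without Osei: best allocation of the remaining 3 bidders over all 4 lots is Huang→Lot F ($87), Varga→Lot C ($147), Leclerc→Lot A ($143), total $377.
VCG payment = (others' best without Osei) − (others' welfare with Osei) = 377 − 366 = $11.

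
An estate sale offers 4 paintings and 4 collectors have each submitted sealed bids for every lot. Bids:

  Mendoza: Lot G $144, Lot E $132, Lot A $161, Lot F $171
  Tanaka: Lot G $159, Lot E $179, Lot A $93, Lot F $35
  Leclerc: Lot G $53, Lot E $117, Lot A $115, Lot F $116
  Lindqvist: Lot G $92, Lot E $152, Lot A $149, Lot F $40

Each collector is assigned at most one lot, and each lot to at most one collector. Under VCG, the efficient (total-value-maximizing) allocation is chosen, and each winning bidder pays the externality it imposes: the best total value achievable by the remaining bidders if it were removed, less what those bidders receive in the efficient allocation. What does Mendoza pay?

Mendoza pays $18.

Efficient allocation: Mendoza→Lot F ($171), Tanaka→Lot G ($159), Leclerc→Lot A ($115), Lindqvist→Lot E ($152); total welfare W = $597.
Mendoza receives Lot F at value $171, so the others get W − 171 = $426.
Without Mendoza: best allocation of the remaining 3 bidders over all 4 lots is Tanaka→Lot E ($179), Leclerc→Lot F ($116), Lindqvist→Lot A ($149), total $444.
VCG payment = (others' best without Mendoza) − (others' welfare with Mendoza) = 444 − 426 = $18.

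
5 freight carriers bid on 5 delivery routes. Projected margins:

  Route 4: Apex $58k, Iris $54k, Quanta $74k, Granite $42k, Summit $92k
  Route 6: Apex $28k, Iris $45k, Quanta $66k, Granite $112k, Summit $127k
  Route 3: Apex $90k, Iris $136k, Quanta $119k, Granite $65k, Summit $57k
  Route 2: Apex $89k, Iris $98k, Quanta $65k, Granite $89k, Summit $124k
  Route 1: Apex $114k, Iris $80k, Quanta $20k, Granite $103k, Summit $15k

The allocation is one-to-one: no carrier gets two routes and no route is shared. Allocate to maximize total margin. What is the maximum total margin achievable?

This is a one-to-one assignment (maximum-weight bipartite matching).
Optimal: Apex→Route 1 ($114k), Iris→Route 3 ($136k), Quanta→Route 4 ($74k), Granite→Route 6 ($112k), Summit→Route 2 ($124k) — total 114+136+74+112+124 = $560k.
Max-entry greedy (repeatedly take the single best remaining cell) gives $540k, worse by 20.
Next-best assignment: Apex→Route 1, Iris→Route 3, Quanta→Route 4, Granite→Route 2, Summit→Route 6 = $540k.

Max total: $560k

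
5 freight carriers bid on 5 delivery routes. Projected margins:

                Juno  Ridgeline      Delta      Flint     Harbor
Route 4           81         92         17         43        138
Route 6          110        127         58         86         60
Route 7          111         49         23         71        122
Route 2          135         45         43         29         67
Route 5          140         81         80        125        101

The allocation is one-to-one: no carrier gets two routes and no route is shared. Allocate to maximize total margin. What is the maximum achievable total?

Optimal: Juno→Route 2 ($135k), Ridgeline→Route 6 ($127k), Delta→Route 5 ($80k), Flint→Route 7 ($71k), Harbor→Route 4 ($138k) — total 135+127+80+71+138 = $551k.
Max-entry greedy (repeatedly take the single best remaining cell) gives $519k, worse by 32.

Maximum total: $551k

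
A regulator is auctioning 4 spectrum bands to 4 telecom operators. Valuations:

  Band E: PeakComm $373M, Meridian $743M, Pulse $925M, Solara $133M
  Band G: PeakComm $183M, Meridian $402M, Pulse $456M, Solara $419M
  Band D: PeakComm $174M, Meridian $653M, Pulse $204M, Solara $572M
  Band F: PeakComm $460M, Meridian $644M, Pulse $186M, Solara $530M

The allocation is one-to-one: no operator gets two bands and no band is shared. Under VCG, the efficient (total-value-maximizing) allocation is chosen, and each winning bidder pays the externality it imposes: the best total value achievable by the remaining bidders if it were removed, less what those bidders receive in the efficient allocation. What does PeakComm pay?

Efficient allocation: PeakComm→Band F ($460M), Meridian→Band D ($653M), Pulse→Band E ($925M), Solara→Band G ($419M); total welfare W = $2457M.
PeakComm receives Band F at value $460M, so the others get W − 460 = $1997M.
Without PeakComm: best allocation of the remaining 3 bidders over all 4 bands is Meridian→Band F ($644M), Pulse→Band E ($925M), Solara→Band D ($572M), total $2141M.
VCG payment = (others' best without PeakComm) − (others' welfare with PeakComm) = 2141 − 1997 = $144M.

PeakComm pays $144M.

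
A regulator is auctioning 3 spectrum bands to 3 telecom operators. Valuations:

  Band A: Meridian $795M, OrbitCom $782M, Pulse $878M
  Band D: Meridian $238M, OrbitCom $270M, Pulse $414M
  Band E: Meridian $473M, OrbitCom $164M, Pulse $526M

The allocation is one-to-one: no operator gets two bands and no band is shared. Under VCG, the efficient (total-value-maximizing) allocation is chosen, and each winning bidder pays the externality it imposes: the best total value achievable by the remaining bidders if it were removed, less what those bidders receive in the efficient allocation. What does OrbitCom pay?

OrbitCom pays $464M.

Efficient allocation: Meridian→Band E ($473M), OrbitCom→Band A ($782M), Pulse→Band D ($414M); total welfare W = $1669M.
OrbitCom receives Band A at value $782M, so the others get W − 782 = $887M.
Without OrbitCom: best allocation of the remaining 2 bidders over all 3 bands is Meridian→Band E ($473M), Pulse→Band A ($878M), total $1351M.
VCG payment = (others' best without OrbitCom) − (others' welfare with OrbitCom) = 1351 − 887 = $464M.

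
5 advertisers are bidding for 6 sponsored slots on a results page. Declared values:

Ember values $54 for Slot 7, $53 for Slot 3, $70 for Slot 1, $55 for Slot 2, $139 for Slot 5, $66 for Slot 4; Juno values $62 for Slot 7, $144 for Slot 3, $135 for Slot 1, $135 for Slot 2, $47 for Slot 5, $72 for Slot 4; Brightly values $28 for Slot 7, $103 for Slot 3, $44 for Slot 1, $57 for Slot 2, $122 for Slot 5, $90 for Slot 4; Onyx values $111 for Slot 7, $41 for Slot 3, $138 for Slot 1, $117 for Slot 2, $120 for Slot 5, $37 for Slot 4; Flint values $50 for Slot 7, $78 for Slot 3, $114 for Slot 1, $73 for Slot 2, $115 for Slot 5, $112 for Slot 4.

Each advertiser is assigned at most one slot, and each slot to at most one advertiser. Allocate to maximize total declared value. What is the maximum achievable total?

Maximum total: $627

Optimal: Ember→Slot 5 ($139), Juno→Slot 2 ($135), Brightly→Slot 3 ($103), Onyx→Slot 1 ($138), Flint→Slot 4 ($112) — total 139+135+103+138+112 = $627.
Row-greedy (each advertiser in turn takes its best remaining slot) gives $584, worse by 43.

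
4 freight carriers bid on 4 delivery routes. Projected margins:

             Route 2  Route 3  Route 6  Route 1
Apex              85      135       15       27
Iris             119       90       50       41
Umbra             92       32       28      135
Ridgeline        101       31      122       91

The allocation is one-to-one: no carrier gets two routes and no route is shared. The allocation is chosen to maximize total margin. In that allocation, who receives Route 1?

Umbra receives Route 1.

Treat this as an assignment problem: match each carrier to one route.
Optimal: Apex→Route 3 ($135k), Iris→Route 2 ($119k), Umbra→Route 1 ($135k), Ridgeline→Route 6 ($122k) — total 135+119+135+122 = $511k.
Swapping Umbra↔Iris (Umbra→Route 2 $92k, Iris→Route 1 $41k) loses 121.
Every other assignment is strictly worse.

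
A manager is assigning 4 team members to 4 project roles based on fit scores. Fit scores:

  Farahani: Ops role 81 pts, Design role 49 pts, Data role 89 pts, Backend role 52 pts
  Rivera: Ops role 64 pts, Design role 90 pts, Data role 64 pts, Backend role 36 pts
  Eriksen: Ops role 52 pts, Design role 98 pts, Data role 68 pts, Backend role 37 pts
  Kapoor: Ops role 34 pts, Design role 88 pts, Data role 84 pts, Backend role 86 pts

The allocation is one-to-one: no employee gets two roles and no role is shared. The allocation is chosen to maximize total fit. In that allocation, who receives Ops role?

Rivera receives Ops role.

Optimal: Farahani→Data role (89 pts), Rivera→Ops role (64 pts), Eriksen→Design role (98 pts), Kapoor→Backend role (86 pts) — total 89+64+98+86 = 337 pts.
Column-greedy (each role in turn goes to its best remaining employee) gives 299 pts, worse by 38.
Every other assignment is strictly worse.
Rivera's own top role is Design role (90 pts), but forcing Rivera→Design role and reassigning the rest optimally gives only 325 pts — worse by 12.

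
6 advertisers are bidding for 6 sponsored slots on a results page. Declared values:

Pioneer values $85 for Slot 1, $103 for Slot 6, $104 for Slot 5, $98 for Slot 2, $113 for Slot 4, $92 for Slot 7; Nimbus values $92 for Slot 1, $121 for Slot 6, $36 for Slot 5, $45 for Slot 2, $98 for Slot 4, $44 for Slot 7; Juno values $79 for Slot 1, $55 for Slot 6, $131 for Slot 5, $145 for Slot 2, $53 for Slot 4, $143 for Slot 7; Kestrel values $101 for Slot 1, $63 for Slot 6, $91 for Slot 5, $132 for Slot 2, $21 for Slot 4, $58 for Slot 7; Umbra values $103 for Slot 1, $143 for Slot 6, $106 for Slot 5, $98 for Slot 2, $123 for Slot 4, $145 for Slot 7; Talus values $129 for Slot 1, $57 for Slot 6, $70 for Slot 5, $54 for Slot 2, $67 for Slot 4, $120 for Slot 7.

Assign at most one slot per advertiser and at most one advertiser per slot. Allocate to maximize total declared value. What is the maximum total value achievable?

Optimal: Pioneer→Slot 4 ($113), Nimbus→Slot 6 ($121), Juno→Slot 5 ($131), Kestrel→Slot 2 ($132), Umbra→Slot 7 ($145), Talus→Slot 1 ($129) — total 113+121+131+132+145+129 = $771.
Next-best assignment: Pioneer→Slot 5, Nimbus→Slot 6, Juno→Slot 7, Kestrel→Slot 2, Umbra→Slot 4, Talus→Slot 1 = $752.
Checked against all permutations: $771 is optimal.

Max total: $771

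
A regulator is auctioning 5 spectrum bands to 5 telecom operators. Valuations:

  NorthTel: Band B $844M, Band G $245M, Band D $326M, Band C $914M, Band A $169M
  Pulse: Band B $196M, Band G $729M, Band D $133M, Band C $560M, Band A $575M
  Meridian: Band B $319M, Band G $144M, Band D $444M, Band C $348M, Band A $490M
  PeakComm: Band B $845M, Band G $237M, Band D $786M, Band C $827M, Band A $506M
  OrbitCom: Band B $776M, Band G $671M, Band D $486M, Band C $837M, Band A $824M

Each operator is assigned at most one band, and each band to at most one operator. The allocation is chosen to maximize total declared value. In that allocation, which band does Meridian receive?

Meridian receives Band D.

Optimal: NorthTel→Band C ($914M), Pulse→Band G ($729M), Meridian→Band D ($444M), PeakComm→Band B ($845M), OrbitCom→Band A ($824M) — total 914+729+444+845+824 = $3756M.
Row-greedy (each operator in turn takes its best remaining band) gives $3464M, worse by 292.
Next-best assignment: NorthTel→Band C, Pulse→Band G, Meridian→Band A, PeakComm→Band D, OrbitCom→Band B = $3695M.
Swapping NorthTel↔Pulse (NorthTel→Band G $245M, Pulse→Band C $560M) loses 838.
Meridian's own top band is Band A ($490M), but forcing Meridian→Band A and reassigning the rest optimally gives only $3695M — worse by 61.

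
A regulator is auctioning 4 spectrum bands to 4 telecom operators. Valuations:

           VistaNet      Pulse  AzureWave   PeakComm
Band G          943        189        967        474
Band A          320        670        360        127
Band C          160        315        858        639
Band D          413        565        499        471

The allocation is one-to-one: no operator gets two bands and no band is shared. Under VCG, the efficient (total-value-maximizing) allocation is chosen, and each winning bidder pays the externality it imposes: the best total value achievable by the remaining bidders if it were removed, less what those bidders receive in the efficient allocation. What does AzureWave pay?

AzureWave pays $168M.

Efficient allocation: VistaNet→Band G ($943M), Pulse→Band A ($670M), AzureWave→Band C ($858M), PeakComm→Band D ($471M); total welfare W = $2942M.
AzureWave receives Band C at value $858M, so the others get W − 858 = $2084M.
Without AzureWave: best allocation of the remaining 3 bidders over all 4 bands is VistaNet→Band G ($943M), Pulse→Band A ($670M), PeakComm→Band C ($639M), total $2252M.
VCG payment = (others' best without AzureWave) − (others' welfare with AzureWave) = 2252 − 2084 = $168M.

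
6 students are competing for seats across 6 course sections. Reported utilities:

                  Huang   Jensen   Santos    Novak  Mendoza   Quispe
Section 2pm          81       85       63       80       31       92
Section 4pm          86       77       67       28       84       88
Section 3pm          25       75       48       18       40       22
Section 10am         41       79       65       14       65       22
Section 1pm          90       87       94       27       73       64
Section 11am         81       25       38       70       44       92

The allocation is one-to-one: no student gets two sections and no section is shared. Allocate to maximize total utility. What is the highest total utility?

This is a one-to-one assignment (maximum-weight bipartite matching).
Optimal: Huang→Section 4pm (86 points), Jensen→Section 3pm (75 points), Santos→Section 1pm (94 points), Novak→Section 2pm (80 points), Mendoza→Section 10am (65 points), Quispe→Section 11am (92 points) — total 86+75+94+80+65+92 = 492 points.
Column-greedy (each section in turn goes to its best remaining student) gives 461 points, worse by 31.
Next-best assignment: Huang→Section 1pm, Jensen→Section 3pm, Santos→Section 10am, Novak→Section 2pm, Mendoza→Section 4pm, Quispe→Section 11am = 486 points.

Max total: 492 points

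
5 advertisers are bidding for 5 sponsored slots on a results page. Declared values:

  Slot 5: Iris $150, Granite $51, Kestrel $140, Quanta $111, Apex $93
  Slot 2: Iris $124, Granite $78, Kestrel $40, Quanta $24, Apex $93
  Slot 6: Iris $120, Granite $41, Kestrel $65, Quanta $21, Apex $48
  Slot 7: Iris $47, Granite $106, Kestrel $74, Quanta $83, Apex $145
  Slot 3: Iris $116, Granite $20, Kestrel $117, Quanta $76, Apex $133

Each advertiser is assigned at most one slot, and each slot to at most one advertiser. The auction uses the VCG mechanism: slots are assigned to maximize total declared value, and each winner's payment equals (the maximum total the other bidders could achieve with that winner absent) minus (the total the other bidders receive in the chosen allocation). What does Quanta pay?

Quanta pays $43.

Efficient allocation: Iris→Slot 6 ($120), Granite→Slot 2 ($78), Kestrel→Slot 3 ($117), Quanta→Slot 5 ($111), Apex→Slot 7 ($145); total welfare W = $571.
Quanta receives Slot 5 at value $111, so the others get W − 111 = $460.
Without Quanta: best allocation of the remaining 4 bidders over all 5 slots is Iris→Slot 2 ($124), Granite→Slot 7 ($106), Kestrel→Slot 5 ($140), Apex→Slot 3 ($133), total $503.
VCG payment = (others' best without Quanta) − (others' welfare with Quanta) = 503 − 460 = $43.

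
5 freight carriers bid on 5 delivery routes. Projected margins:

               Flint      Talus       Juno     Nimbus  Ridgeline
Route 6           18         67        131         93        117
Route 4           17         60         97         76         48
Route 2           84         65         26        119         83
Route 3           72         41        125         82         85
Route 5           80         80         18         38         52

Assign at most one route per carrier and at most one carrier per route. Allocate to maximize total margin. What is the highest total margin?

Max total: $501k

Optimal: Flint→Route 5 ($80k), Talus→Route 4 ($60k), Juno→Route 3 ($125k), Nimbus→Route 2 ($119k), Ridgeline→Route 6 ($117k) — total 80+60+125+119+117 = $501k.
Row-greedy (each carrier in turn takes its best remaining route) gives $425k, worse by 76.
Next-best assignment: Flint→Route 3, Talus→Route 5, Juno→Route 4, Nimbus→Route 2, Ridgeline→Route 6 = $485k.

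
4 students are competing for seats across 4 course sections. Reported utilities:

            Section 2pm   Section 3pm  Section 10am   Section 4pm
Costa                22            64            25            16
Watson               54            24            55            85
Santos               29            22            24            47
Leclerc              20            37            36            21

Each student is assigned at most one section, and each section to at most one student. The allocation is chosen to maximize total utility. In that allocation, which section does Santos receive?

Santos receives Section 2pm.

Optimal: Costa→Section 3pm (64 points), Watson→Section 4pm (85 points), Santos→Section 2pm (29 points), Leclerc→Section 10am (36 points) — total 64+85+29+36 = 214 points.
Next-best assignment: Costa→Section 3pm, Watson→Section 2pm, Santos→Section 4pm, Leclerc→Section 10am = 201 points.
Santos's own top section is Section 4pm (47 points), but forcing Santos→Section 4pm and reassigning the rest optimally gives only 201 points — worse by 13.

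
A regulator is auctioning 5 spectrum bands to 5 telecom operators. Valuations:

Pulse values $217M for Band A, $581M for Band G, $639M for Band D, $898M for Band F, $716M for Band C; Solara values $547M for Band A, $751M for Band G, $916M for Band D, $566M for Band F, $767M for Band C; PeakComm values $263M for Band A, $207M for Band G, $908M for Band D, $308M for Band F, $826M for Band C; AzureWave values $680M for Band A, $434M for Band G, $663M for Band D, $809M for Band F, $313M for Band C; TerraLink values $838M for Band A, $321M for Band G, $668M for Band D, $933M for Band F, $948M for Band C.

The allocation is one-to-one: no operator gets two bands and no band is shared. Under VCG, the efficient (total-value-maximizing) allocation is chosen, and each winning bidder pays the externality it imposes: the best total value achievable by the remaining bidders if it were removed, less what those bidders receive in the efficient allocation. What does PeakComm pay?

Efficient allocation: Pulse→Band F ($898M), Solara→Band G ($751M), PeakComm→Band D ($908M), AzureWave→Band A ($680M), TerraLink→Band C ($948M); total welfare W = $4185M.
PeakComm receives Band D at value $908M, so the others get W − 908 = $3277M.
Without PeakComm: best allocation of the remaining 4 bidders over all 5 bands is Pulse→Band F ($898M), Solara→Band D ($916M), AzureWave→Band A ($680M), TerraLink→Band C ($948M), total $3442M.
VCG payment = (others' best without PeakComm) − (others' welfare with PeakComm) = 3442 − 3277 = $165M.

PeakComm pays $165M.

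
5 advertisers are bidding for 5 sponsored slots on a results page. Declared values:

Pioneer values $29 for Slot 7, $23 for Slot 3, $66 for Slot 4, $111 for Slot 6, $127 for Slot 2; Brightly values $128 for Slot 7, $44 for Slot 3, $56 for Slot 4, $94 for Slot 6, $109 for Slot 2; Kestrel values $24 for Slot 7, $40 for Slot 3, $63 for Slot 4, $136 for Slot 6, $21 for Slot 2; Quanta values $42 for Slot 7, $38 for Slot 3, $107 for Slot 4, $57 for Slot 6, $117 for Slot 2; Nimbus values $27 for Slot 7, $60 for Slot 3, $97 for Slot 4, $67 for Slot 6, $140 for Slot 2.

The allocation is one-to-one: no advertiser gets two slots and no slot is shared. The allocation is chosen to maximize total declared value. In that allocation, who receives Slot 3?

This is the linear assignment problem.
Optimal: Pioneer→Slot 2 ($127), Brightly→Slot 7 ($128), Kestrel→Slot 6 ($136), Quanta→Slot 4 ($107), Nimbus→Slot 3 ($60) — total 127+128+136+107+60 = $558.
Swapping Brightly↔Kestrel (Brightly→Slot 6 $94, Kestrel→Slot 7 $24) loses 146.
Checked against all permutations: $558 is optimal.
Nimbus's own top slot is Slot 2 ($140), but forcing Nimbus→Slot 2 and reassigning the rest optimally gives only $534 — worse by 24.

Nimbus receives Slot 3.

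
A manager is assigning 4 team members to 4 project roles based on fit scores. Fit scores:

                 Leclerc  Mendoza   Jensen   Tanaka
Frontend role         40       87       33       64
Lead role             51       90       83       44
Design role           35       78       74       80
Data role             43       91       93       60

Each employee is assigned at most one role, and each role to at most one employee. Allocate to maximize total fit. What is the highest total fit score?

Maximum total: 311 pts

Treat this as an assignment problem: match each employee to one role.
Optimal: Leclerc→Lead role (51 pts), Mendoza→Frontend role (87 pts), Jensen→Data role (93 pts), Tanaka→Design role (80 pts) — total 51+87+93+80 = 311 pts.
Row-greedy (each employee in turn takes its best remaining role) gives 280 pts, worse by 31.
Checked against all permutations: 311 pts is optimal.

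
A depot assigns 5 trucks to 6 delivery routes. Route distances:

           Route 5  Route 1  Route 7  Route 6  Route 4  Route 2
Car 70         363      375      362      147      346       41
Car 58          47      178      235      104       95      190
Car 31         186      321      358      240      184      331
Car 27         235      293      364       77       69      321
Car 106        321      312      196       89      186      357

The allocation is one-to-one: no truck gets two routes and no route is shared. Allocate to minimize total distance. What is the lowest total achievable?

Min total: 545 km

Optimal: Car 70→Route 2 (41 km), Car 58→Route 5 (47 km), Car 31→Route 4 (184 km), Car 27→Route 6 (77 km), Car 106→Route 7 (196 km) — total 41+47+184+77+196 = 545 km.
Column-greedy (each route in turn goes to its cheapest remaining truck) gives 867 km, worse by 322.
Swapping Car 106↔Car 31 (Car 106→Route 4 186 km, Car 31→Route 7 358 km) adds 164.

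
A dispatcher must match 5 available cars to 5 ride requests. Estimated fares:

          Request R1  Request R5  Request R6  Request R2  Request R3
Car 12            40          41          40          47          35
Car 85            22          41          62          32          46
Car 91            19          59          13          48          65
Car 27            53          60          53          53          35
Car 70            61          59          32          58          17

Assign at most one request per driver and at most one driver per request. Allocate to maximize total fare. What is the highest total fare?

Max total: $295

Optimal: Car 12→Request R2 ($47), Car 85→Request R6 ($62), Car 91→Request R3 ($65), Car 27→Request R5 ($60), Car 70→Request R1 ($61) — total 47+62+65+60+61 = $295.
Column-greedy (each request in turn goes to its best remaining driver) gives $266, worse by 29.
Swapping Car 12↔Car 70 (Car 12→Request R1 $40, Car 70→Request R2 $58) loses 10.
No other one-to-one assignment exceeds $295.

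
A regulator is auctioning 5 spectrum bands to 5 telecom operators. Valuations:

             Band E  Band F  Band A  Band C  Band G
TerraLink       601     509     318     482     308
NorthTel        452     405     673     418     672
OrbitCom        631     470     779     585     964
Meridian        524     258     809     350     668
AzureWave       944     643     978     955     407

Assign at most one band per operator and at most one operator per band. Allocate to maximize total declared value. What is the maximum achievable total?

Maximum total: $3734M

Treat this as an assignment problem: match each operator to one band.
Optimal: TerraLink→Band E ($601M), NorthTel→Band F ($405M), OrbitCom→Band G ($964M), Meridian→Band A ($809M), AzureWave→Band C ($955M) — total 601+405+964+809+955 = $3734M.
Max-entry greedy (repeatedly take the single best remaining cell) gives $3219M, worse by 515.
Swapping Meridian↔TerraLink (Meridian→Band E $524M, TerraLink→Band A $318M) loses 568.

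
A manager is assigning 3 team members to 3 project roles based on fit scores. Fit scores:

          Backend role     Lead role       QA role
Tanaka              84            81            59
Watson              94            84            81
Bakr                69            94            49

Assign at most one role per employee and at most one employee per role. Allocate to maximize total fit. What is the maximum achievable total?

Optimal: Tanaka→Backend role (84 pts), Watson→QA role (81 pts), Bakr→Lead role (94 pts) — total 84+81+94 = 259 pts.
Column-greedy (each role in turn goes to its best remaining employee) gives 247 pts, worse by 12.

Maximum total: 259 pts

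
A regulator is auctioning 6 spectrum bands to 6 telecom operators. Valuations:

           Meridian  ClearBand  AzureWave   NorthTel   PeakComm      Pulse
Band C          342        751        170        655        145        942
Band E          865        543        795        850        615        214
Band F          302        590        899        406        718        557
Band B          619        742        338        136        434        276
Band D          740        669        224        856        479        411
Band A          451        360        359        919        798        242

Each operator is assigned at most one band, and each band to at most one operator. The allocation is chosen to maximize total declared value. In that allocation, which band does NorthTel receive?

NorthTel receives Band D.

Optimal: Meridian→Band E ($865M), ClearBand→Band B ($742M), AzureWave→Band F ($899M), NorthTel→Band D ($856M), PeakComm→Band A ($798M), Pulse→Band C ($942M) — total 865+742+899+856+798+942 = $5102M.
Row-greedy (each operator in turn takes its best remaining band) gives $4189M, worse by 913.
Swapping PeakComm↔NorthTel (PeakComm→Band D $479M, NorthTel→Band A $919M) loses 256.
NorthTel's own top band is Band A ($919M), but forcing NorthTel→Band A and reassigning the rest optimally gives only $4857M — worse by 245.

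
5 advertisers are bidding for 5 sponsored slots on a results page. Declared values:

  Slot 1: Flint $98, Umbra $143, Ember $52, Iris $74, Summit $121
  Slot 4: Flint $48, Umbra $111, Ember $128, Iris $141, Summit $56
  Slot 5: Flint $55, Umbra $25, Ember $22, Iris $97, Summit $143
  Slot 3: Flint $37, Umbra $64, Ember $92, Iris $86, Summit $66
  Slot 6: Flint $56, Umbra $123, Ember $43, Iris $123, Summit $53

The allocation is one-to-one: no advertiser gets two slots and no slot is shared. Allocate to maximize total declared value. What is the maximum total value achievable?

Maximum total: $597

Optimal: Flint→Slot 1 ($98), Umbra→Slot 6 ($123), Ember→Slot 3 ($92), Iris→Slot 4 ($141), Summit→Slot 5 ($143) — total 98+123+92+141+143 = $597.
Row-greedy (each advertiser in turn takes its best remaining slot) gives $512, worse by 85.
Every other assignment is strictly worse.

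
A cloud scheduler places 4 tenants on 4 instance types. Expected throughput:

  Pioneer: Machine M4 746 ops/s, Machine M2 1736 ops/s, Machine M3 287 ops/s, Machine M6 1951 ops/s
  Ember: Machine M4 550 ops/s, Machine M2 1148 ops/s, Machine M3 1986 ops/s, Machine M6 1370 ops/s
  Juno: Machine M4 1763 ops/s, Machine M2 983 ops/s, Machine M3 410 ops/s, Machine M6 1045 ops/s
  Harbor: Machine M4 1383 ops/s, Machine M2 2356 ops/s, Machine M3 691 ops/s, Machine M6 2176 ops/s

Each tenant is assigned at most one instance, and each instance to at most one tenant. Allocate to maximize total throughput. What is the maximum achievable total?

Maximum total: 8056 ops/s

Optimal: Pioneer→Machine M6 (1951 ops/s), Ember→Machine M3 (1986 ops/s), Juno→Machine M4 (1763 ops/s), Harbor→Machine M2 (2356 ops/s) — total 1951+1986+1763+2356 = 8056 ops/s.
Next-best assignment: Pioneer→Machine M2, Ember→Machine M3, Juno→Machine M4, Harbor→Machine M6 = 7661 ops/s.
Checked against all permutations: 8056 ops/s is optimal.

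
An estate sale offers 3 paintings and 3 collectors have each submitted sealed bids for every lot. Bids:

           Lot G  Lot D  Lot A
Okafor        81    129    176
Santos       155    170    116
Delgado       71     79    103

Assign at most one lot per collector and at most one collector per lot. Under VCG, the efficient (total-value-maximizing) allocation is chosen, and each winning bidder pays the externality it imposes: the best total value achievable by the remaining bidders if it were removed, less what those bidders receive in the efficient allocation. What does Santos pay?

Efficient allocation: Okafor→Lot A ($176), Santos→Lot D ($170), Delgado→Lot G ($71); total welfare W = $417.
Santos receives Lot D at value $170, so the others get W − 170 = $247.
Without Santos: best allocation of the remaining 2 bidders over all 3 lots is Okafor→Lot A ($176), Delgado→Lot D ($79), total $255.
VCG payment = (others' best without Santos) − (others' welfare with Santos) = 255 − 247 = $8.

Santos pays $8.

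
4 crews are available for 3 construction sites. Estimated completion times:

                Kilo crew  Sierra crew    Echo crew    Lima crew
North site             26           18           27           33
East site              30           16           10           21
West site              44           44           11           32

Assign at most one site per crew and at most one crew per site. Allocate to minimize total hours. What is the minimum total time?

This is a one-to-one assignment (minimum-cost bipartite matching).
Optimal: Sierra crew→North site (18 hours), Lima crew→East site (21 hours), Echo crew→West site (11 hours) — total 18+21+11 = 50 hours.
Min-entry greedy (repeatedly take the single cheapest remaining cell) gives 60 hours, worse by 10.
Next-best assignment: Kilo crew→North site, Sierra crew→East site, Echo crew→West site = 53 hours.
No other one-to-one assignment undercuts 50 hours.

Minimum total: 50 hours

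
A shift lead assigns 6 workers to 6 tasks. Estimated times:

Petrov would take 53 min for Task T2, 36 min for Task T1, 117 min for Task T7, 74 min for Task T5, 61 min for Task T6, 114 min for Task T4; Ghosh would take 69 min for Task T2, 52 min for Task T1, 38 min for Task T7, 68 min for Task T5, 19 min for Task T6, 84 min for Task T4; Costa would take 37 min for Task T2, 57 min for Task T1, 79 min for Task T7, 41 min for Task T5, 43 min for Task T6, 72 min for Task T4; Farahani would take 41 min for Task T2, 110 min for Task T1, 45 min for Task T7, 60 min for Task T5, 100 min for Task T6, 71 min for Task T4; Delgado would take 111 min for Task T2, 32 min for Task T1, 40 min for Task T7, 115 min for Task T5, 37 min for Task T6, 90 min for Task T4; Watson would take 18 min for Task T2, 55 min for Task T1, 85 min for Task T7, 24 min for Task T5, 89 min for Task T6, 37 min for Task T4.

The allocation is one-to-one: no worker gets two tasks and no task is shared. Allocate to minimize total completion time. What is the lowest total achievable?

Optimal: Petrov→Task T1 (36 min), Ghosh→Task T6 (19 min), Costa→Task T5 (41 min), Farahani→Task T2 (41 min), Delgado→Task T7 (40 min), Watson→Task T4 (37 min) — total 36+19+41+41+40+37 = 214 min.
Min-entry greedy (repeatedly take the single cheapest remaining cell) gives 269 min, worse by 55.

Min total: 214 min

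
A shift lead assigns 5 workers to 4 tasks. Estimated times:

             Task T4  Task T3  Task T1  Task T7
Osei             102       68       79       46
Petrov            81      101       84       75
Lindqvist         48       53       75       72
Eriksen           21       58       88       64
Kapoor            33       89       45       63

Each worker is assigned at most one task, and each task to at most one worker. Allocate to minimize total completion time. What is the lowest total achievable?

Min total: 165 min

Optimal: Eriksen→Task T4 (21 min), Lindqvist→Task T3 (53 min), Kapoor→Task T1 (45 min), Osei→Task T7 (46 min) — total 21+53+45+46 = 165 min.
Row-greedy (each worker in turn takes its cheapest remaining task) gives 268 min, worse by 103.
Next-best assignment: Eriksen→Task T4, Lindqvist→Task T3, Kapoor→Task T1, Petrov→Task T7 = 194 min.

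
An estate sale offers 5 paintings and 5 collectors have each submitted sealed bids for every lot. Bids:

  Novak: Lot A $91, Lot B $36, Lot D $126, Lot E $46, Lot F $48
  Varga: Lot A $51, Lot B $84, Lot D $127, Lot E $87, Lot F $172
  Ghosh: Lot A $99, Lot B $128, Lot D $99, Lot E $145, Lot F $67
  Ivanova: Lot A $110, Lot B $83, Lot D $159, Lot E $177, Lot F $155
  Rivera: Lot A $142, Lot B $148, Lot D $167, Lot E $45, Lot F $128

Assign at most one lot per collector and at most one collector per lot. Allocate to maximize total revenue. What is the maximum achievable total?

Max total: $745

This is a one-to-one assignment (maximum-weight bipartite matching).
Optimal: Novak→Lot D ($126), Varga→Lot F ($172), Ghosh→Lot B ($128), Ivanova→Lot E ($177), Rivera→Lot A ($142) — total 126+172+128+177+142 = $745.
Row-greedy (each collector in turn takes its best remaining lot) gives $701, worse by 44.
No other one-to-one assignment exceeds $745.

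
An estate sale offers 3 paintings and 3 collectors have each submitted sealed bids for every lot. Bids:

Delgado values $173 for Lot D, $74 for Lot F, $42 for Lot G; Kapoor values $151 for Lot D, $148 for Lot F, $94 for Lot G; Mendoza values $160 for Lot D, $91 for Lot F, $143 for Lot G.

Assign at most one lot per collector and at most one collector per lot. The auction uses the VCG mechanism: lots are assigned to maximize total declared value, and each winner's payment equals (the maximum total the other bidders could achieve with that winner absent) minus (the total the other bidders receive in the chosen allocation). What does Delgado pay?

Delgado pays $17.

Efficient allocation: Delgado→Lot D ($173), Kapoor→Lot F ($148), Mendoza→Lot G ($143); total welfare W = $464.
Delgado receives Lot D at value $173, so the others get W − 173 = $291.
Without Delgado: best allocation of the remaining 2 bidders over all 3 lots is Kapoor→Lot F ($148), Mendoza→Lot D ($160), total $308.
VCG payment = (others' best without Delgado) − (others' welfare with Delgado) = 308 − 291 = $17.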